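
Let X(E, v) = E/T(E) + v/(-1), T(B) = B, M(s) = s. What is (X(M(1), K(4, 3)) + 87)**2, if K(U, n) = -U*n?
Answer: 10000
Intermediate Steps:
K(U, n) = -U*n
X(E, v) = 1 - v (X(E, v) = E/E + v/(-1) = 1 + v*(-1) = 1 - v)
(X(M(1), K(4, 3)) + 87)**2 = ((1 - (-1)*4*3) + 87)**2 = ((1 - 1*(-12)) + 87)**2 = ((1 + 12) + 87)**2 = (13 + 87)**2 = 100**2 = 10000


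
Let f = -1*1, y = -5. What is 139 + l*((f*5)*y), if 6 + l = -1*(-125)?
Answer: 3114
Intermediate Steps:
f = -1
l = 119 (l = -6 - 1*(-125) = -6 + 125 = 119)
139 + l*((f*5)*y) = 139 + 119*(-1*5*(-5)) = 139 + 119*(-5*(-5)) = 139 + 119*25 = 139 + 2975 = 3114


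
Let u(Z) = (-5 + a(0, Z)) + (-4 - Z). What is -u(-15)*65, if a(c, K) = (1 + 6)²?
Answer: -3575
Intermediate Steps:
a(c, K) = 49 (a(c, K) = 7² = 49)
u(Z) = 40 - Z (u(Z) = (-5 + 49) + (-4 - Z) = 44 + (-4 - Z) = 40 - Z)
-u(-15)*65 = -(40 - 1*(-15))*65 = -(40 + 15)*65 = -55*65 = -1*3575 = -3575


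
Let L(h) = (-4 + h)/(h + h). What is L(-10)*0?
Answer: 0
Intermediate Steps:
L(h) = (-4 + h)/(2*h) (L(h) = (-4 + h)/((2*h)) = (-4 + h)*(1/(2*h)) = (-4 + h)/(2*h))
L(-10)*0 = ((½)*(-4 - 10)/(-10))*0 = ((½)*(-⅒)*(-14))*0 = (7/10)*0 = 0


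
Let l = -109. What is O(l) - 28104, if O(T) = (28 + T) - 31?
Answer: -28216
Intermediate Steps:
O(T) = -3 + T
O(l) - 28104 = (-3 - 109) - 28104 = -112 - 28104 = -28216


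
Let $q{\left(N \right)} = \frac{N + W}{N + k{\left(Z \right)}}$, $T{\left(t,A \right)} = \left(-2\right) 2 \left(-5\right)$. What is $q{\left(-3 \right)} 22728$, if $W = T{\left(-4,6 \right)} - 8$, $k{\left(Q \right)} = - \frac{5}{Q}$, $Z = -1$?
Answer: $102276$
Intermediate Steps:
$T{\left(t,A \right)} = 20$ ($T{\left(t,A \right)} = \left(-4\right) \left(-5\right) = 20$)
$W = 12$ ($W = 20 - 8 = 12$)
$q{\left(N \right)} = \frac{12 + N}{5 + N}$ ($q{\left(N \right)} = \frac{N + 12}{N - \frac{5}{-1}} = \frac{12 + N}{N - -5} = \frac{12 + N}{N + 5} = \frac{12 + N}{5 + N}$)
$q{\left(-3 \right)} 22728 = \frac{12 - 3}{5 - 3} \cdot 22728 = \frac{1}{2} \cdot 9 \cdot 22728 = \frac{9}{2} \cdot 22728 = 102276$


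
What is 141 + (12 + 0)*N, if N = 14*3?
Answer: 645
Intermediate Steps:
N = 42
141 + (12 + 0)*N = 141 + (12 + 0)*42 = 141 + 12*42 = 141 + 504 = 645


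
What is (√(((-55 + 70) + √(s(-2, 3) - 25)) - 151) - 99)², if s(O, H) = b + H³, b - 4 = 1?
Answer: (99 - I*√(136 - √7))² ≈ 9667.6 - 2286.5*I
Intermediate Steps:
b = 5 (b = 4 + 1 = 5)
s(O, H) = 5 + H³
(√(((-55 + 70) + √(s(-2, 3) - 25)) - 151) - 99)² = (√(((-55 + 70) + √((5 + 3³) - 25)) - 151) - 99)² = (√((15 + √((5 + 27) - 25)) - 151) - 99)² = (√((15 + √(32 - 25)) - 151) - 99)² = (√((15 + √7) - 151) - 99)² = (√(-136 + √7) - 99)² = (-99 + √(-136 + √7))²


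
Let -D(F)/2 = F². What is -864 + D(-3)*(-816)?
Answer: 13824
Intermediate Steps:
D(F) = -2*F²
-864 + D(-3)*(-816) = -864 - 2*(-3)²*(-816) = -864 - 2*9*(-816) = -864 - 18*(-816) = -864 + 14688 = 13824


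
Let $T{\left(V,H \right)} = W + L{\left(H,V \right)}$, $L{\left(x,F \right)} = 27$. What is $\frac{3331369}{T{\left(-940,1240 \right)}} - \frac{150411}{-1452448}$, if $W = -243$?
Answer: $- \frac{604825969067}{39216096} \approx -15423.0$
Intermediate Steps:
$T{\left(V,H \right)} = -216$ ($T{\left(V,H \right)} = -243 + 27 = -216$)
$\frac{3331369}{T{\left(-940,1240 \right)}} - \frac{150411}{-1452448} = \frac{3331369}{-216} - \frac{150411}{-1452448} = 3331369 \left(- \frac{1}{216}\right) - - \frac{150411}{1452448} = - \frac{3331369}{216} + \frac{150411}{1452448} = - \frac{604825969067}{39216096}$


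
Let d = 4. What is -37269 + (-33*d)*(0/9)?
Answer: -37269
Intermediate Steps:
-37269 + (-33*d)*(0/9) = -37269 + (-33*4)*(0/9) = -37269 - 0/9 = -37269 - 132*0 = -37269 + 0 = -37269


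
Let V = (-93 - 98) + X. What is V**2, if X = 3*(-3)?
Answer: 40000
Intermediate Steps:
X = -9
V = -200 (V = (-93 - 98) - 9 = -191 - 9 = -200)
V**2 = (-200)**2 = 40000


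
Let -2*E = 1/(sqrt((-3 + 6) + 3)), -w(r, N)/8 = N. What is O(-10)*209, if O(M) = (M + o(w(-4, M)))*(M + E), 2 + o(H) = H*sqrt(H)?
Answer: 25080 - 668800*sqrt(5) + 209*sqrt(6) - 16720*sqrt(30)/3 ≈ -1.5004e+6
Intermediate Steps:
w(r, N) = -8*N
o(H) = -2 + H**(3/2) (o(H) = -2 + H*sqrt(H) = -2 + H**(3/2))
E = -sqrt(6)/12 (E = -1/(2*sqrt((-3 + 6) + 3)) = -1/(2*sqrt(3 + 3)) = -sqrt(6)/6/2 = -sqrt(6)/12 ≈ -0.20412)
O(M) = (M - sqrt(6)/12)*(-2 + M + 16*sqrt(2)*(-M)**(3/2)) (O(M) = (M + (-2 + (-8*M)**(3/2)))*(M - sqrt(6)/12) = (M + (-2 + 16*sqrt(2)*(-M)**(3/2)))*(M - sqrt(6)/12) = (-2 + M + 16*sqrt(2)*(-M)**(3/2))*(M - sqrt(6)/12) = (M - sqrt(6)/12)*(-2 + M + 16*sqrt(2)*(-M)**(3/2)))
O(-10)*209 = ((-10)**2 - 2*(-10) + sqrt(6)/6 - 16*sqrt(2)*(-1*(-10))**(5/2) - 8*sqrt(3)*(-1*(-10))**(3/2)/3 - 1/12*(-10)*sqrt(6))*209 = (100 + 20 + sqrt(6)/6 - 16*sqrt(2)*10**(5/2) - 8*sqrt(3)*10**(3/2)/3 + 5*sqrt(6)/6)*209 = (100 + 20 + sqrt(6)/6 - 16*sqrt(2)*100*sqrt(10) - 8*sqrt(3)*10*sqrt(10)/3 + 5*sqrt(6)/6)*209 = (100 + 20 + sqrt(6)/6 - 3200*sqrt(5) - 80*sqrt(30)/3 + 5*sqrt(6)/6)*209 = (120 + sqrt(6) - 3200*sqrt(5) - 80*sqrt(30)/3)*209 = 25080 - 668800*sqrt(5) + 209*sqrt(6) - 16720*sqrt(30)/3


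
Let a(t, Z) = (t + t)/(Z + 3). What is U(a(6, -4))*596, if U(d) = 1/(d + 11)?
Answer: -596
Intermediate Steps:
a(t, Z) = 2*t/(3 + Z) (a(t, Z) = (2*t)/(3 + Z) = 2*t/(3 + Z))
U(d) = 1/(11 + d)
U(a(6, -4))*596 = 596/(11 + 2*6/(3 - 4)) = 596/(11 + 2*6/(-1)) = 596/(11 + 2*6*(-1)) = 596/(11 - 12) = 596/(-1) = -1*596 = -596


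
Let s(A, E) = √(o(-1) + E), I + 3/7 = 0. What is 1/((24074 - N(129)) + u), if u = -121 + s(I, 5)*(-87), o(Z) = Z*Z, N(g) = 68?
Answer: 23885/570447811 + 87*√6/570447811 ≈ 4.2244e-5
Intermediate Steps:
I = -3/7 (I = -3/7 + 0 = -3/7 ≈ -0.42857)
o(Z) = Z²
s(A, E) = √(1 + E) (s(A, E) = √((-1)² + E) = √(1 + E))
u = -121 - 87*√6 (u = -121 + √(1 + 5)*(-87) = -121 + √6*(-87) = -121 - 87*√6 ≈ -334.11)
1/((24074 - N(129)) + u) = 1/((24074 - 1*68) + (-121 - 87*√6)) = 1/((24074 - 68) + (-121 - 87*√6)) = 1/(24006 + (-121 - 87*√6)) = 1/(23885 - 87*√6)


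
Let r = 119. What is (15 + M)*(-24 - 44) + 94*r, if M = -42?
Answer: 13022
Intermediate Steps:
(15 + M)*(-24 - 44) + 94*r = (15 - 42)*(-24 - 44) + 94*119 = -27*(-68) + 11186 = 1836 + 11186 = 13022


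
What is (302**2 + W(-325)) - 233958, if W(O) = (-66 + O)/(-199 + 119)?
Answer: -11419929/80 ≈ -1.4275e+5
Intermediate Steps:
W(O) = 33/40 - O/80 (W(O) = (-66 + O)/(-80) = (-66 + O)*(-1/80) = 33/40 - O/80)
(302**2 + W(-325)) - 233958 = (302**2 + (33/40 - 1/80*(-325))) - 233958 = (91204 + (33/40 + 65/16)) - 233958 = (91204 + 391/80) - 233958 = 7296711/80 - 233958 = -11419929/80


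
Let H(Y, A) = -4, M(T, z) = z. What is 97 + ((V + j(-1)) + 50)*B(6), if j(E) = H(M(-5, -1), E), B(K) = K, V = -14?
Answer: 289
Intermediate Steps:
j(E) = -4
97 + ((V + j(-1)) + 50)*B(6) = 97 + ((-14 - 4) + 50)*6 = 97 + (-18 + 50)*6 = 97 + 32*6 = 97 + 192 = 289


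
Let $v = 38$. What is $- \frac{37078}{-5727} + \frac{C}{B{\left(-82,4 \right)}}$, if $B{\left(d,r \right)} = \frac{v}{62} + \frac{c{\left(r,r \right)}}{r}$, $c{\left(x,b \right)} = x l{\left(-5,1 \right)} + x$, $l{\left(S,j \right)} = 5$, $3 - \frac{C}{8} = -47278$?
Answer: $\frac{67160616166}{1174035} \approx 57205.0$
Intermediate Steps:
$C = 378248$ ($C = 24 - -378224 = 24 + 378224 = 378248$)
$c{\left(x,b \right)} = 6 x$ ($c{\left(x,b \right)} = x 5 + x = 5 x + x = 6 x$)
$B{\left(d,r \right)} = \frac{205}{31}$ ($B{\left(d,r \right)} = \frac{38}{62} + \frac{6 r}{r} = 38 \cdot \frac{1}{62} + 6 = \frac{19}{31} + 6 = \frac{205}{31}$)
$- \frac{37078}{-5727} + \frac{C}{B{\left(-82,4 \right)}} = - \frac{37078}{-5727} + \frac{378248}{\frac{205}{31}} = \left(-37078\right) \left(- \frac{1}{5727}\right) + 378248 \cdot \frac{31}{205} = \frac{37078}{5727} + \frac{11725688}{205} = \frac{67160616166}{1174035}$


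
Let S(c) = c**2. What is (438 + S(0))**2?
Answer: 191844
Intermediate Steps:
(438 + S(0))**2 = (438 + 0**2)**2 = (438 + 0)**2 = 438**2 = 191844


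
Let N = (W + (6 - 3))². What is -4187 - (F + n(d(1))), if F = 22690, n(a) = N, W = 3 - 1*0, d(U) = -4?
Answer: -26913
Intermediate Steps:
W = 3 (W = 3 + 0 = 3)
N = 36 (N = (3 + (6 - 3))² = (3 + 3)² = 6² = 36)
n(a) = 36
-4187 - (F + n(d(1))) = -4187 - (22690 + 36) = -4187 - 1*22726 = -4187 - 22726 = -26913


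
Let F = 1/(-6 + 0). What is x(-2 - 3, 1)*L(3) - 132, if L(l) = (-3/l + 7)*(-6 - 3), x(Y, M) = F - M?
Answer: -69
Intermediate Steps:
F = -⅙ (F = 1/(-6) = -⅙ ≈ -0.16667)
x(Y, M) = -⅙ - M
L(l) = -63 + 27/l (L(l) = (7 - 3/l)*(-9) = -63 + 27/l)
x(-2 - 3, 1)*L(3) - 132 = (-⅙ - 1*1)*(-63 + 27/3) - 132 = (-⅙ - 1)*(-63 + 27*(⅓)) - 132 = -7*(-63 + 9)/6 - 132 = -7/6*(-54) - 132 = 63 - 132 = -69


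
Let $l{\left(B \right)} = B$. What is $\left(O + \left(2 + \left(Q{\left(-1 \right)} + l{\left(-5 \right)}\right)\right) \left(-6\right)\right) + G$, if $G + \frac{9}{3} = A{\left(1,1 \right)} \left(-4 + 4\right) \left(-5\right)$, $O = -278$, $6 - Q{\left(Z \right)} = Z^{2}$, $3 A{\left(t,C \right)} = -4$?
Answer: $-293$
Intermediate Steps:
$A{\left(t,C \right)} = - \frac{4}{3}$ ($A{\left(t,C \right)} = \frac{1}{3} \left(-4\right) = - \frac{4}{3}$)
$Q{\left(Z \right)} = 6 - Z^{2}$
$G = -3$ ($G = -3 + - \frac{4 \left(-4 + 4\right)}{3} \left(-5\right) = -3 + \left(- \frac{4}{3}\right) 0 \left(-5\right) = -3 + 0 \left(-5\right) = -3 + 0 = -3$)
$\left(O + \left(2 + \left(Q{\left(-1 \right)} + l{\left(-5 \right)}\right)\right) \left(-6\right)\right) + G = \left(-278 + \left(2 + \left(\left(6 - \left(-1\right)^{2}\right) - 5\right)\right) \left(-6\right)\right) - 3 = \left(-278 + \left(2 + \left(\left(6 - 1\right) - 5\right)\right) \left(-6\right)\right) - 3 = \left(-278 + \left(2 + \left(5 - 5\right)\right) \left(-6\right)\right) - 3 = \left(-278 + \left(2 + 0\right) \left(-6\right)\right) - 3 = \left(-278 + 2 \left(-6\right)\right) - 3 = \left(-278 - 12\right) - 3 = -290 - 3 = -293$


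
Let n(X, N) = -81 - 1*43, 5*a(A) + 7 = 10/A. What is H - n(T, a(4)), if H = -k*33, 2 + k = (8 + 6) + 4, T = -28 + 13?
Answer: -404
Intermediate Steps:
T = -15
k = 16 (k = -2 + ((8 + 6) + 4) = -2 + (14 + 4) = -2 + 18 = 16)
a(A) = -7/5 + 2/A (a(A) = -7/5 + (10/A)/5 = -7/5 + 2/A)
H = -528 (H = -1*16*33 = -16*33 = -528)
n(X, N) = -124 (n(X, N) = -81 - 43 = -124)
H - n(T, a(4)) = -528 - 1*(-124) = -528 + 124 = -404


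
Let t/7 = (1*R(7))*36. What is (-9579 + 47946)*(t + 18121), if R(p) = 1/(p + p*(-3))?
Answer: 694557801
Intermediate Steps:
R(p) = -1/(2*p) (R(p) = 1/(p - 3*p) = 1/(-2*p) = -1/(2*p))
t = -18 (t = 7*((1*(-½/7))*36) = 7*((1*(-½*⅐))*36) = 7*((1*(-1/14))*36) = 7*(-1/14*36) = 7*(-18/7) = -18)
(-9579 + 47946)*(t + 18121) = (-9579 + 47946)*(-18 + 18121) = 38367*18103 = 694557801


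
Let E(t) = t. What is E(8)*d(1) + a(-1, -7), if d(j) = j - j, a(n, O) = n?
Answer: -1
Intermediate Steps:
d(j) = 0
E(8)*d(1) + a(-1, -7) = 8*0 - 1 = 0 - 1 = -1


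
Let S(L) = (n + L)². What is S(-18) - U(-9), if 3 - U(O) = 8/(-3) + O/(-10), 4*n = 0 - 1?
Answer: 78791/240 ≈ 328.30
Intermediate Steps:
n = -¼ (n = (0 - 1)/4 = (¼)*(-1) = -¼ ≈ -0.25000)
U(O) = 17/3 + O/10 (U(O) = 3 - (8/(-3) + O/(-10)) = 3 - (8*(-⅓) + O*(-⅒)) = 3 - (-8/3 - O/10) = 3 + (8/3 + O/10) = 17/3 + O/10)
S(L) = (-¼ + L)²
S(-18) - U(-9) = (-1 + 4*(-18))²/16 - (17/3 + (⅒)*(-9)) = (-1 - 72)²/16 - (17/3 - 9/10) = (1/16)*(-73)² - 1*143/30 = (1/16)*5329 - 143/30 = 5329/16 - 143/30 = 78791/240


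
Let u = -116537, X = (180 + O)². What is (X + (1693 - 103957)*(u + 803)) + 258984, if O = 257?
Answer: 11835871729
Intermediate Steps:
X = 190969 (X = (180 + 257)² = 437² = 190969)
(X + (1693 - 103957)*(u + 803)) + 258984 = (190969 + (1693 - 103957)*(-116537 + 803)) + 258984 = (190969 - 102264*(-115734)) + 258984 = (190969 + 11835421776) + 258984 = 11835612745 + 258984 = 11835871729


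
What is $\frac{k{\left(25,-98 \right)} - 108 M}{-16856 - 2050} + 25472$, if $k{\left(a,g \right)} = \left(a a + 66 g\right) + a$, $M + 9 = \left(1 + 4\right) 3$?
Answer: $\frac{240790049}{9453} \approx 25472.0$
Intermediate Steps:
$M = 6$ ($M = -9 + \left(1 + 4\right) 3 = -9 + 5 \cdot 3 = -9 + 15 = 6$)
$k{\left(a,g \right)} = a + a^{2} + 66 g$ ($k{\left(a,g \right)} = \left(a^{2} + 66 g\right) + a = a + a^{2} + 66 g$)
$\frac{k{\left(25,-98 \right)} - 108 M}{-16856 - 2050} + 25472 = \frac{\left(25 + 25^{2} + 66 \left(-98\right)\right) - 648}{-16856 - 2050} + 25472 = \frac{\left(25 + 625 - 6468\right) - 648}{-18906} + 25472 = \left(-5818 - 648\right) \left(- \frac{1}{18906}\right) + 25472 = \left(-6466\right) \left(- \frac{1}{18906}\right) + 25472 = \frac{3233}{9453} + 25472 = \frac{240790049}{9453}$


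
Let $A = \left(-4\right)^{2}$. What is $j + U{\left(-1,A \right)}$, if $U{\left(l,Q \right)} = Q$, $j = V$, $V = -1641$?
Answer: $-1625$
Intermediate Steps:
$j = -1641$
$A = 16$
$j + U{\left(-1,A \right)} = -1641 + 16 = -1625$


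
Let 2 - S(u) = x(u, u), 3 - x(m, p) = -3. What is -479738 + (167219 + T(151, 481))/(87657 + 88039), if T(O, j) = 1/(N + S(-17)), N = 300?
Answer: -24949212606983/52006016 ≈ -4.7974e+5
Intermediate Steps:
x(m, p) = 6 (x(m, p) = 3 - 1*(-3) = 3 + 3 = 6)
S(u) = -4 (S(u) = 2 - 1*6 = 2 - 6 = -4)
T(O, j) = 1/296 (T(O, j) = 1/(300 - 4) = 1/296)
-479738 + (167219 + T(151, 481))/(87657 + 88039) = -479738 + (167219 + 1/296)/(87657 + 88039) = -479738 + (49496825/296)/175696 = -479738 + (49496825/296)*(1/175696) = -479738 + 49496825/52006016 = -24949212606983/52006016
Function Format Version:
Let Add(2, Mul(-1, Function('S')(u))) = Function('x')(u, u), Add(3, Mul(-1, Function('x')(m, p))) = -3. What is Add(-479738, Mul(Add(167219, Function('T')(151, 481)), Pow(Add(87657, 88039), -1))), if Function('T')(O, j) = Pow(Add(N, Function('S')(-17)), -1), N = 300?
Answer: Rational(-24949212606983, 52006016) ≈ -4.7974e+5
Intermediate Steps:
Function('x')(m, p) = 6 (Function('x')(m, p) = Add(3, Mul(-1, -3)) = Add(3, 3) = 6)
Function('S')(u) = -4 (Function('S')(u) = Add(2, Mul(-1, 6)) = Add(2, -6) = -4)
Function('T')(O, j) = Rational(1, 296) (Function('T')(O, j) = Pow(Add(300, -4), -1) = Pow(296, -1) = Rational(1, 296))
Add(-479738, Mul(Add(167219, Function('T')(151, 481)), Pow(Add(87657, 88039), -1))) = Add(-479738, Mul(Add(167219, Rational(1, 296)), Pow(Add(87657, 88039), -1))) = Add(-479738, Mul(Rational(49496825, 296), Pow(175696, -1))) = Add(-479738, Mul(Rational(49496825, 296), Rational(1, 175696))) = Add(-479738, Rational(49496825, 52006016)) = Rational(-24949212606983, 52006016)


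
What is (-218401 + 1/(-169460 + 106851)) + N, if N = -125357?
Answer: -21522344623/62609 ≈ -3.4376e+5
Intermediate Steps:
(-218401 + 1/(-169460 + 106851)) + N = (-218401 + 1/(-169460 + 106851)) - 125357 = (-218401 + 1/(-62609)) - 125357 = (-218401 - 1/62609) - 125357 = -13673868210/62609 - 125357 = -21522344623/62609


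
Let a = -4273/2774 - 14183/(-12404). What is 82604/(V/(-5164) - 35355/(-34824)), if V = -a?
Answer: 10648610519378017088/130867307831115 ≈ 81370.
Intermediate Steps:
a = -6829325/17204348 (a = -4273*1/2774 - 14183*(-1/12404) = -4273/2774 + 14183/12404 = -6829325/17204348 ≈ -0.39695)
V = 6829325/17204348 (V = -1*(-6829325/17204348) = 6829325/17204348 ≈ 0.39695)
82604/(V/(-5164) - 35355/(-34824)) = 82604/((6829325/17204348)/(-5164) - 35355/(-34824)) = 82604/((6829325/17204348)*(-1/5164) - 35355*(-1/34824)) = 82604/(-6829325/88843253072 + 11785/11608) = 82604/(130867307831115/128911560207472) = 82604*(128911560207472/130867307831115) = 10648610519378017088/130867307831115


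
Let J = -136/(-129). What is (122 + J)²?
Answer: 251983876/16641 ≈ 15142.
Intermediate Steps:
J = 136/129 (J = -136*(-1/129) = 136/129 ≈ 1.0543)
(122 + J)² = (122 + 136/129)² = (15874/129)² = 251983876/16641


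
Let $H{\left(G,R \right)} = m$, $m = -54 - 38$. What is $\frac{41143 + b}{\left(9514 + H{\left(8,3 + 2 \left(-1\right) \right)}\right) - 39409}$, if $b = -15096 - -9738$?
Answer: $- \frac{35785}{29987} \approx -1.1933$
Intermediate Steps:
$m = -92$ ($m = -54 - 38 = -92$)
$H{\left(G,R \right)} = -92$
$b = -5358$ ($b = -15096 + 9738 = -5358$)
$\frac{41143 + b}{\left(9514 + H{\left(8,3 + 2 \left(-1\right) \right)}\right) - 39409} = \frac{41143 - 5358}{\left(9514 - 92\right) - 39409} = \frac{35785}{9422 - 39409} = \frac{35785}{-29987} = 35785 \left(- \frac{1}{29987}\right) = - \frac{35785}{29987}$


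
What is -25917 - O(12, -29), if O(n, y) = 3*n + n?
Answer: -25965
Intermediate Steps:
O(n, y) = 4*n
-25917 - O(12, -29) = -25917 - 4*12 = -25917 - 1*48 = -25917 - 48 = -25965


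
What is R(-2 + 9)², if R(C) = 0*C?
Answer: 0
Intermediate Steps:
R(C) = 0
R(-2 + 9)² = 0² = 0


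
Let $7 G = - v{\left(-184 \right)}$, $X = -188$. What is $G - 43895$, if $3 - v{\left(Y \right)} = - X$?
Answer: $- \frac{307080}{7} \approx -43869.0$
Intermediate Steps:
$v{\left(Y \right)} = -185$ ($v{\left(Y \right)} = 3 - \left(-1\right) \left(-188\right) = 3 - 188 = -185$)
$G = \frac{185}{7}$ ($G = \frac{\left(-1\right) \left(-185\right)}{7} = \frac{1}{7} \cdot 185 = \frac{185}{7} \approx 26.429$)
$G - 43895 = \frac{185}{7} - 43895 = - \frac{307080}{7}$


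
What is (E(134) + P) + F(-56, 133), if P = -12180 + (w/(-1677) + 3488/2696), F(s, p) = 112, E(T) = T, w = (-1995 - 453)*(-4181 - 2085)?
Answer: -305462990/14491 ≈ -21080.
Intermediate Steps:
w = 15339168 (w = -2448*(-6266) = 15339168)
P = -309027776/14491 (P = -12180 + (15339168/(-1677) + 3488/2696) = -12180 + (15339168*(-1/1677) + 3488*(1/2696)) = -12180 + (-393312/43 + 436/337) = -12180 - 132527396/14491 = -309027776/14491 ≈ -21326.)
(E(134) + P) + F(-56, 133) = (134 - 309027776/14491) + 112 = -307085982/14491 + 112 = -305462990/14491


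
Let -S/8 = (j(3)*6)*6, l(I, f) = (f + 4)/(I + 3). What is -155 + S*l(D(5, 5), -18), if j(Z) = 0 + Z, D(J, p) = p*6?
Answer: 2327/11 ≈ 211.55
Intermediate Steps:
D(J, p) = 6*p
j(Z) = Z
l(I, f) = (4 + f)/(3 + I)
S = -864 (S = -8*3*6*6 = -144*6 = -8*108 = -864)
-155 + S*l(D(5, 5), -18) = -155 - 864*(4 - 18)/(3 + 6*5) = -155 - 864*(-14)/(3 + 30) = -155 - 864*(-14)/33 = -155 - 288*(-14)/11 = -155 - 864*(-14/33) = -155 + 4032/11 = 2327/11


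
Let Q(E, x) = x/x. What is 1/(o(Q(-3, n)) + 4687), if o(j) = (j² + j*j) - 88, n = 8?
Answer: 1/4601 ≈ 0.00021734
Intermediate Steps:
Q(E, x) = 1
o(j) = -88 + 2*j² (o(j) = (j² + j²) - 88 = 2*j² - 88 = -88 + 2*j²)
1/(o(Q(-3, n)) + 4687) = 1/((-88 + 2*1²) + 4687) = 1/((-88 + 2*1) + 4687) = 1/((-88 + 2) + 4687) = 1/(-86 + 4687) = 1/4601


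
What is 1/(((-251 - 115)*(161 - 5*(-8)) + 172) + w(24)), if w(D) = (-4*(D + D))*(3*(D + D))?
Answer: -1/101042 ≈ -9.8969e-6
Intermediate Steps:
w(D) = -48*D**2 (w(D) = (-8*D)*(3*(2*D)) = (-8*D)*(6*D) = -48*D**2)
1/(((-251 - 115)*(161 - 5*(-8)) + 172) + w(24)) = 1/(((-251 - 115)*(161 - 5*(-8)) + 172) - 48*24**2) = 1/((-366*(161 + 40) + 172) - 48*576) = 1/((-366*201 + 172) - 27648) = 1/((-73566 + 172) - 27648) = 1/(-73394 - 27648) = 1/(-101042) = -1/101042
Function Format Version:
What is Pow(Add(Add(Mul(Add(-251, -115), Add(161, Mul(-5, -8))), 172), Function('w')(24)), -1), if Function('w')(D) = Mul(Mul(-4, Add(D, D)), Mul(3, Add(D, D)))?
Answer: Rational(-1, 101042) ≈ -9.8969e-6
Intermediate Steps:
Function('w')(D) = Mul(-48, Pow(D, 2)) (Function('w')(D) = Mul(Mul(-4, Mul(2, D)), Mul(3, Mul(2, D))) = Mul(Mul(-8, D), Mul(6, D)) = Mul(-48, Pow(D, 2)))
Pow(Add(Add(Mul(Add(-251, -115), Add(161, Mul(-5, -8))), 172), Function('w')(24)), -1) = Pow(Add(Add(Mul(Add(-251, -115), Add(161, Mul(-5, -8))), 172), Mul(-48, Pow(24, 2))), -1) = Pow(Add(Add(Mul(-366, Add(161, 40)), 172), Mul(-48, 576)), -1) = Pow(Add(Add(Mul(-366, 201), 172), -27648), -1) = Pow(Add(Add(-73566, 172), -27648), -1) = Pow(Add(-73394, -27648), -1) = Pow(-101042, -1) = Rational(-1, 101042)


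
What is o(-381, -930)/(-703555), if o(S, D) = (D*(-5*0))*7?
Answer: 0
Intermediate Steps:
o(S, D) = 0 (o(S, D) = (D*0)*7 = 0*7 = 0)
o(-381, -930)/(-703555) = 0/(-703555) = 0*(-1/703555) = 0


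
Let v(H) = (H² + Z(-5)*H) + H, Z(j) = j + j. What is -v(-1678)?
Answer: -2830786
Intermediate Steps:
Z(j) = 2*j
v(H) = H² - 9*H (v(H) = (H² + (2*(-5))*H) + H = (H² - 10*H) + H = H² - 9*H)
-v(-1678) = -(-1678)*(-9 - 1678) = -(-1678)*(-1687) = -1*2830786 = -2830786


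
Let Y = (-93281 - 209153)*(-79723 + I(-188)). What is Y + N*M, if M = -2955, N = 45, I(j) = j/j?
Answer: 24110510373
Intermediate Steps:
I(j) = 1
Y = 24110643348 (Y = (-93281 - 209153)*(-79723 + 1) = -302434*(-79722) = 24110643348)
Y + N*M = 24110643348 + 45*(-2955) = 24110643348 - 132975 = 24110510373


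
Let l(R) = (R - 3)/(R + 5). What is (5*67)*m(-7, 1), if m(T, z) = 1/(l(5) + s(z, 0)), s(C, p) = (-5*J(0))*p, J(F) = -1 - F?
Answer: 1675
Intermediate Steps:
s(C, p) = 5*p (s(C, p) = (-5*(-1 - 1*0))*p = (-5*(-1 + 0))*p = (-5*(-1))*p = 5*p)
l(R) = (-3 + R)/(5 + R)
m(T, z) = 5 (m(T, z) = 1/((-3 + 5)/(5 + 5) + 5*0) = 1/(2/10 + 0) = 1/((1/10)*2 + 0) = 1/(1/5 + 0) = 1/(1/5) = 5)
(5*67)*m(-7, 1) = (5*67)*5 = 335*5 = 1675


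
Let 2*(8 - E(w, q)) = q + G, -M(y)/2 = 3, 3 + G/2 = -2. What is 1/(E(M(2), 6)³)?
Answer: 1/1000 ≈ 0.0010000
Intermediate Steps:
G = -10 (G = -6 + 2*(-2) = -6 - 4 = -10)
M(y) = -6 (M(y) = -2*3 = -6)
E(w, q) = 13 - q/2 (E(w, q) = 8 - (q - 10)/2 = 8 - (-10 + q)/2 = 8 + (5 - q/2) = 13 - q/2)
1/(E(M(2), 6)³) = 1/((13 - ½*6)³) = 1/((13 - 3)³) = 1/(10³) = 1/1000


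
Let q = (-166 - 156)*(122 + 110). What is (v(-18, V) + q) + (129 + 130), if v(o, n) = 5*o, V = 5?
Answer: -74535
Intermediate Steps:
q = -74704 (q = -322*232 = -74704)
(v(-18, V) + q) + (129 + 130) = (5*(-18) - 74704) + (129 + 130) = (-90 - 74704) + 259 = -74794 + 259 = -74535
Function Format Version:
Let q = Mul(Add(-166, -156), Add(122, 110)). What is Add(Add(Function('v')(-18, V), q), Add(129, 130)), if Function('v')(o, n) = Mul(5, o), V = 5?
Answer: -74535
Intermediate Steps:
q = -74704 (q = Mul(-322, 232) = -74704)
Add(Add(Function('v')(-18, V), q), Add(129, 130)) = Add(Add(Mul(5, -18), -74704), Add(129, 130)) = Add(Add(-90, -74704), 259) = Add(-74794, 259) = -74535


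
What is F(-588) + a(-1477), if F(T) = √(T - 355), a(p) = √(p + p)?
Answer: I*(√943 + √2954) ≈ 85.059*I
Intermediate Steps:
a(p) = √2*√p (a(p) = √(2*p) = √2*√p)
F(T) = √(-355 + T)
F(-588) + a(-1477) = √(-355 - 588) + √2*√(-1477) = √(-943) + √2*(I*√1477) = I*√943 + I*√2954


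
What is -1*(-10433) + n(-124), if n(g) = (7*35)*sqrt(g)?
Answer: 10433 + 490*I*sqrt(31) ≈ 10433.0 + 2728.2*I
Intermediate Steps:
n(g) = 245*sqrt(g)
-1*(-10433) + n(-124) = -1*(-10433) + 245*sqrt(-124) = 10433 + 245*(2*I*sqrt(31)) = 10433 + 490*I*sqrt(31)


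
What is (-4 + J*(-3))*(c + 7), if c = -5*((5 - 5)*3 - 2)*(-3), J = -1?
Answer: 23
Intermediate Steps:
c = -30 (c = -5*(0*3 - 2)*(-3) = -5*(0 - 2)*(-3) = -5*(-2)*(-3) = 10*(-3) = -30)
(-4 + J*(-3))*(c + 7) = (-4 - 1*(-3))*(-30 + 7) = (-4 + 3)*(-23) = -1*(-23) = 23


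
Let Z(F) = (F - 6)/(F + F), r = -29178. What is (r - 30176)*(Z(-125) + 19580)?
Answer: -145272802687/125 ≈ -1.1622e+9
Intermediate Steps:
Z(F) = (-6 + F)/(2*F) (Z(F) = (-6 + F)/((2*F)) = (-6 + F)*(1/(2*F)) = (-6 + F)/(2*F))
(r - 30176)*(Z(-125) + 19580) = (-29178 - 30176)*((½)*(-6 - 125)/(-125) + 19580) = -59354*((½)*(-1/125)*(-131) + 19580) = -59354*(131/250 + 19580) = -59354*4895131/250 = -145272802687/125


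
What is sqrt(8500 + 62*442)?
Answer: 8*sqrt(561) ≈ 189.48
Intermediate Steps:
sqrt(8500 + 62*442) = sqrt(8500 + 27404) = sqrt(35904) = 8*sqrt(561)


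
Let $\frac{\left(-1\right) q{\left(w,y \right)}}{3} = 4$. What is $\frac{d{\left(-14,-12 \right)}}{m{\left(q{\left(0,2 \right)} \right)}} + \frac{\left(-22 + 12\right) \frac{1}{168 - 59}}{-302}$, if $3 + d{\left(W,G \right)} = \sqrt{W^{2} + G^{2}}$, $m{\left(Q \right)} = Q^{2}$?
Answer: $- \frac{16219}{790032} + \frac{\sqrt{85}}{72} \approx 0.10752$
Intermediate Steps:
$q{\left(w,y \right)} = -12$ ($q{\left(w,y \right)} = \left(-3\right) 4 = -12$)
$d{\left(W,G \right)} = -3 + \sqrt{G^{2} + W^{2}}$ ($d{\left(W,G \right)} = -3 + \sqrt{W^{2} + G^{2}} = -3 + \sqrt{G^{2} + W^{2}}$)
$\frac{d{\left(-14,-12 \right)}}{m{\left(q{\left(0,2 \right)} \right)}} + \frac{\left(-22 + 12\right) \frac{1}{168 - 59}}{-302} = \frac{-3 + \sqrt{\left(-12\right)^{2} + \left(-14\right)^{2}}}{\left(-12\right)^{2}} + \frac{\left(-22 + 12\right) \frac{1}{168 - 59}}{-302} = \frac{-3 + \sqrt{144 + 196}}{144} + - \frac{10}{109} \left(- \frac{1}{302}\right) = \left(-3 + \sqrt{340}\right) \frac{1}{144} + \left(-10\right) \frac{1}{109} \left(- \frac{1}{302}\right) = \left(-3 + 2 \sqrt{85}\right) \frac{1}{144} - - \frac{5}{16459} = \left(- \frac{1}{48} + \frac{\sqrt{85}}{72}\right) + \frac{5}{16459} = - \frac{16219}{790032} + \frac{\sqrt{85}}{72}$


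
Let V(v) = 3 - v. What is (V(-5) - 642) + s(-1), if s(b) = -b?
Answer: -633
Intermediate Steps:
(V(-5) - 642) + s(-1) = ((3 - 1*(-5)) - 642) - 1*(-1) = ((3 + 5) - 642) + 1 = (8 - 642) + 1 = -634 + 1 = -633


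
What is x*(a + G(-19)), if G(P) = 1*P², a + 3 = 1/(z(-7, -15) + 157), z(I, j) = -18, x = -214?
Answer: -10649282/139 ≈ -76614.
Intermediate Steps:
a = -416/139 (a = -3 + 1/(-18 + 157) = -3 + 1/139 = -416/139 ≈ -2.9928)
G(P) = P²
x*(a + G(-19)) = -214*(-416/139 + (-19)²) = -214*(-416/139 + 361) = -214*49763/139 = -10649282/139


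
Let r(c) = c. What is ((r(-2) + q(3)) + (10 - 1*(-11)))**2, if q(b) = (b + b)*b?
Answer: 1369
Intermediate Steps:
q(b) = 2*b**2 (q(b) = (2*b)*b = 2*b**2)
((r(-2) + q(3)) + (10 - 1*(-11)))**2 = ((-2 + 2*3**2) + (10 - 1*(-11)))**2 = ((-2 + 2*9) + (10 + 11))**2 = ((-2 + 18) + 21)**2 = (16 + 21)**2 = 37**2 = 1369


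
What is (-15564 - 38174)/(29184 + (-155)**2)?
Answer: -53738/53209 ≈ -1.0099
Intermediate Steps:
(-15564 - 38174)/(29184 + (-155)**2) = -53738/(29184 + 24025) = -53738/53209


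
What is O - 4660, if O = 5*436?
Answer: -2480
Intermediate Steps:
O = 2180
O - 4660 = 2180 - 4660 = -2480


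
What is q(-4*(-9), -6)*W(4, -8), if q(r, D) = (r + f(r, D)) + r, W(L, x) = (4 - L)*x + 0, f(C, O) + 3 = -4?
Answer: 0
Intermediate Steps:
f(C, O) = -7 (f(C, O) = -3 - 4 = -7)
W(L, x) = x*(4 - L) (W(L, x) = x*(4 - L) + 0 = x*(4 - L))
q(r, D) = -7 + 2*r (q(r, D) = (r - 7) + r = (-7 + r) + r = -7 + 2*r)
q(-4*(-9), -6)*W(4, -8) = (-7 + 2*(-4*(-9)))*(-8*(4 - 1*4)) = (-7 + 2*36)*(-8*(4 - 4)) = (-7 + 72)*(-8*0) = 65*0 = 0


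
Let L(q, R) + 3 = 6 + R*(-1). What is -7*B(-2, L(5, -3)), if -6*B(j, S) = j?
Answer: -7/3 ≈ -2.3333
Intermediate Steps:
L(q, R) = 3 - R (L(q, R) = -3 + (6 + R*(-1)) = -3 + (6 - R) = 3 - R)
B(j, S) = -j/6
-7*B(-2, L(5, -3)) = -(-7)*(-2)/6 = -7*⅓ = -7/3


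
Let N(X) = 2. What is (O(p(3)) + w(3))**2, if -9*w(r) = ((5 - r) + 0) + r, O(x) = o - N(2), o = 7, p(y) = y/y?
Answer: 1600/81 ≈ 19.753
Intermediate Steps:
p(y) = 1
O(x) = 5 (O(x) = 7 - 1*2 = 7 - 2 = 5)
w(r) = -5/9 (w(r) = -(((5 - r) + 0) + r)/9 = -((5 - r) + r)/9 = -1/9*5 = -5/9)
(O(p(3)) + w(3))**2 = (5 - 5/9)**2 = (40/9)**2 = 1600/81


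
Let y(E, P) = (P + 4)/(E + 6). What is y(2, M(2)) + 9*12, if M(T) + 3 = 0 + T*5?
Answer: 875/8 ≈ 109.38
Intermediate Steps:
M(T) = -3 + 5*T (M(T) = -3 + (0 + T*5) = -3 + (0 + 5*T) = -3 + 5*T)
y(E, P) = (4 + P)/(6 + E)
y(2, M(2)) + 9*12 = (4 + (-3 + 5*2))/(6 + 2) + 9*12 = (4 + (-3 + 10))/8 + 108 = (4 + 7)/8 + 108 = (1/8)*11 + 108 = 11/8 + 108 = 875/8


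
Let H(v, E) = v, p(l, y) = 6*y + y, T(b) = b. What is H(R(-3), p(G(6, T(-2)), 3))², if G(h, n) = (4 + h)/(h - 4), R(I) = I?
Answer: 9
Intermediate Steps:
G(h, n) = (4 + h)/(-4 + h)
p(l, y) = 7*y
H(R(-3), p(G(6, T(-2)), 3))² = (-3)² = 9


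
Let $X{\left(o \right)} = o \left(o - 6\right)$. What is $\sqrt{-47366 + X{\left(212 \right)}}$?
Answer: $i \sqrt{3694} \approx 60.778 i$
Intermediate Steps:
$X{\left(o \right)} = o \left(-6 + o\right)$
$\sqrt{-47366 + X{\left(212 \right)}} = \sqrt{-47366 + 212 \left(-6 + 212\right)} = \sqrt{-47366 + 212 \cdot 206} = \sqrt{-47366 + 43672} = \sqrt{-3694} = i \sqrt{3694}$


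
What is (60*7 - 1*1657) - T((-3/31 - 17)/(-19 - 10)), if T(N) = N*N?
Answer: -1000025537/808201 ≈ -1237.3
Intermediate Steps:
T(N) = N**2
(60*7 - 1*1657) - T((-3/31 - 17)/(-19 - 10)) = (60*7 - 1*1657) - ((-3/31 - 17)/(-19 - 10))**2 = (420 - 1657) - ((-3*1/31 - 17)/(-29))**2 = -1237 - ((-3/31 - 17)*(-1/29))**2 = -1237 - (-530/31*(-1/29))**2 = -1237 - (530/899)**2 = -1237 - 1*280900/808201 = -1237 - 280900/808201 = -1000025537/808201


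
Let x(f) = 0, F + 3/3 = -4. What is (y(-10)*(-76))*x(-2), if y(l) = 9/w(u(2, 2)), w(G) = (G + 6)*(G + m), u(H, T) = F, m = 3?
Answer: 0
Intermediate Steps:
F = -5 (F = -1 - 4 = -5)
u(H, T) = -5
w(G) = (3 + G)*(6 + G) (w(G) = (G + 6)*(G + 3) = (6 + G)*(3 + G) = (3 + G)*(6 + G))
y(l) = -9/2 (y(l) = 9/(18 + (-5)² + 9*(-5)) = 9/(18 + 25 - 45) = 9/(-2) = 9*(-½) = -9/2)
(y(-10)*(-76))*x(-2) = -9/2*(-76)*0 = 342*0 = 0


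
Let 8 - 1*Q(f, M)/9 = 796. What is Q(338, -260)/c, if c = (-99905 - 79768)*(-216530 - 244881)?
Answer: -2364/27634366201 ≈ -8.5546e-8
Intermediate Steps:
Q(f, M) = -7092 (Q(f, M) = 72 - 9*796 = 72 - 7164 = -7092)
c = 82903098603 (c = -179673*(-461411) = 82903098603)
Q(338, -260)/c = -7092/82903098603 = -7092*1/82903098603 = -2364/27634366201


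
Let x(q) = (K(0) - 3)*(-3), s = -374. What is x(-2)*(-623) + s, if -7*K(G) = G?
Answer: -5981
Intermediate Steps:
K(G) = -G/7
x(q) = 9 (x(q) = (-1/7*0 - 3)*(-3) = (0 - 3)*(-3) = -3*(-3) = 9)
x(-2)*(-623) + s = 9*(-623) - 374 = -5607 - 374 = -5981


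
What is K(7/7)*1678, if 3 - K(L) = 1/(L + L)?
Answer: 4195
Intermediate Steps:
K(L) = 3 - 1/(2*L) (K(L) = 3 - 1/(L + L) = 3 - 1/(2*L))
K(7/7)*1678 = (3 - 1/(2*1))*1678 = (3 - ½/1)*1678 = (3 - ½*1)*1678 = (3 - ½)*1678 = (5/2)*1678 = 4195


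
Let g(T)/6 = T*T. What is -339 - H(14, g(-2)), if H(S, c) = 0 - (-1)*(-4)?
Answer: -335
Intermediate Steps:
g(T) = 6*T² (g(T) = 6*(T*T) = 6*T²)
H(S, c) = -4 (H(S, c) = 0 - 1*4 = 0 - 4 = -4)
-339 - H(14, g(-2)) = -339 - 1*(-4) = -339 + 4 = -335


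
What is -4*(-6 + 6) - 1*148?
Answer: -148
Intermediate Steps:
-4*(-6 + 6) - 1*148 = -4*0 - 148 = 0 - 148 = -148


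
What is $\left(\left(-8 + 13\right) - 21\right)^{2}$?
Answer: $256$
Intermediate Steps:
$\left(\left(-8 + 13\right) - 21\right)^{2} = \left(5 - 21\right)^{2} = \left(-16\right)^{2} = 256$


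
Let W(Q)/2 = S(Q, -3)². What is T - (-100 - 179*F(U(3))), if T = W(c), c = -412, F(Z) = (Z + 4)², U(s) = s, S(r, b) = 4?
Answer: 8903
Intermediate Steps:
F(Z) = (4 + Z)²
W(Q) = 32 (W(Q) = 2*4² = 2*16 = 32)
T = 32
T - (-100 - 179*F(U(3))) = 32 - (-100 - 179*(4 + 3)²) = 32 - (-100 - 179*7²) = 32 - (-100 - 179*49) = 32 - (-100 - 8771) = 32 - 1*(-8871) = 32 + 8871 = 8903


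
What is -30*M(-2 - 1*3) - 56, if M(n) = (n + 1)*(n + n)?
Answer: -1256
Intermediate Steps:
M(n) = 2*n*(1 + n) (M(n) = (1 + n)*(2*n) = 2*n*(1 + n))
-30*M(-2 - 1*3) - 56 = -60*(-2 - 1*3)*(1 + (-2 - 1*3)) - 56 = -60*(-2 - 3)*(1 + (-2 - 3)) - 56 = -60*(-5)*(1 - 5) - 56 = -60*(-5)*(-4) - 56 = -30*40 - 56 = -1200 - 56 = -1256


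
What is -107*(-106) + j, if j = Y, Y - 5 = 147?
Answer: 11494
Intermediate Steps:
Y = 152 (Y = 5 + 147 = 152)
j = 152
-107*(-106) + j = -107*(-106) + 152 = 11342 + 152 = 11494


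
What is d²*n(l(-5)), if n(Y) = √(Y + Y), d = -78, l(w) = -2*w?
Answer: 12168*√5 ≈ 27208.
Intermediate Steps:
n(Y) = √2*√Y (n(Y) = √(2*Y) = √2*√Y)
d²*n(l(-5)) = (-78)²*(√2*√(-2*(-5))) = 6084*(√2*√10) = 6084*(2*√5) = 12168*√5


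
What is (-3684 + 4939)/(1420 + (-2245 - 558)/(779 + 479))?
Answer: 1578790/1783557 ≈ 0.88519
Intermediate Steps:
(-3684 + 4939)/(1420 + (-2245 - 558)/(779 + 479)) = 1255/(1420 - 2803/1258) = 1255/(1783557/1258) = 1255*(1258/1783557) = 1578790/1783557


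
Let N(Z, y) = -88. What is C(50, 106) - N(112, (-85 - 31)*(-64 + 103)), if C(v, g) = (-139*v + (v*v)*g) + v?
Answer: 258188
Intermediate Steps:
C(v, g) = -138*v + g*v**2 (C(v, g) = (-139*v + v**2*g) + v = (-139*v + g*v**2) + v = -138*v + g*v**2)
C(50, 106) - N(112, (-85 - 31)*(-64 + 103)) = 50*(-138 + 106*50) - 1*(-88) = 50*(-138 + 5300) + 88 = 50*5162 + 88 = 258100 + 88 = 258188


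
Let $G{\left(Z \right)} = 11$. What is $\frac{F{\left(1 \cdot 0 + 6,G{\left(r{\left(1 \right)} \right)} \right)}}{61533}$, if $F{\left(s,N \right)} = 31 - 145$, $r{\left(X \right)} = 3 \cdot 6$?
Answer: $- \frac{38}{20511} \approx -0.0018527$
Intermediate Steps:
$r{\left(X \right)} = 18$
$F{\left(s,N \right)} = -114$
$\frac{F{\left(1 \cdot 0 + 6,G{\left(r{\left(1 \right)} \right)} \right)}}{61533} = - \frac{114}{61533} = \left(-114\right) \frac{1}{61533} = - \frac{38}{20511}$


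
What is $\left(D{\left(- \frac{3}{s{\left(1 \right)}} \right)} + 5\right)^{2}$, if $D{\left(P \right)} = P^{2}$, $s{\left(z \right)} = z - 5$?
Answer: $\frac{7921}{256} \approx 30.941$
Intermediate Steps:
$s{\left(z \right)} = -5 + z$ ($s{\left(z \right)} = z - 5 = -5 + z$)
$\left(D{\left(- \frac{3}{s{\left(1 \right)}} \right)} + 5\right)^{2} = \left(\left(- \frac{3}{-5 + 1}\right)^{2} + 5\right)^{2} = \left(\left(- \frac{3}{-4}\right)^{2} + 5\right)^{2} = \left(\left(\left(-3\right) \left(- \frac{1}{4}\right)\right)^{2} + 5\right)^{2} = \left(\left(\frac{3}{4}\right)^{2} + 5\right)^{2} = \left(\frac{9}{16} + 5\right)^{2} = \left(\frac{89}{16}\right)^{2} = \frac{7921}{256}$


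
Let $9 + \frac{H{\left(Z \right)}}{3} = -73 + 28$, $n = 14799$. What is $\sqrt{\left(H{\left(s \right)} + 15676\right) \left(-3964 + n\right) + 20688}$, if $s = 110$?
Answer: $\sqrt{168114878} \approx 12966.0$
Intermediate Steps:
$H{\left(Z \right)} = -162$ ($H{\left(Z \right)} = -27 + 3 \left(-73 + 28\right) = -27 + 3 \left(-45\right) = -27 - 135 = -162$)
$\sqrt{\left(H{\left(s \right)} + 15676\right) \left(-3964 + n\right) + 20688} = \sqrt{\left(-162 + 15676\right) \left(-3964 + 14799\right) + 20688} = \sqrt{15514 \cdot 10835 + 20688} = \sqrt{168094190 + 20688} = \sqrt{168114878}$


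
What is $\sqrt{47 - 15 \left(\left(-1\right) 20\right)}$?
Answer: $\sqrt{347} \approx 18.628$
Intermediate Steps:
$\sqrt{47 - 15 \left(\left(-1\right) 20\right)} = \sqrt{47 - -300} = \sqrt{47 + 300} = \sqrt{347}$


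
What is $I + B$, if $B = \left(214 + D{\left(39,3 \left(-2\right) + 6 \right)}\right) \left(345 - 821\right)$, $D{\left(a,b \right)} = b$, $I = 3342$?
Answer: $-98522$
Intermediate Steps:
$B = -101864$ ($B = \left(214 + \left(3 \left(-2\right) + 6\right)\right) \left(345 - 821\right) = \left(214 + \left(-6 + 6\right)\right) \left(-476\right) = \left(214 + 0\right) \left(-476\right) = 214 \left(-476\right) = -101864$)
$I + B = 3342 - 101864 = -98522$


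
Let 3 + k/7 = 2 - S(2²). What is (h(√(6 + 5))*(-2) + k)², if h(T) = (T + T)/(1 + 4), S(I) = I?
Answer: 30801/25 + 56*√11 ≈ 1417.8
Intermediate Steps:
k = -35 (k = -21 + 7*(2 - 1*2²) = -21 + 7*(2 - 1*4) = -21 + 7*(2 - 4) = -21 + 7*(-2) = -21 - 14 = -35)
h(T) = 2*T/5 (h(T) = (2*T)/5 = (2*T)*(⅕) = 2*T/5)
(h(√(6 + 5))*(-2) + k)² = ((2*√(6 + 5)/5)*(-2) - 35)² = ((2*√11/5)*(-2) - 35)² = (-4*√11/5 - 35)² = (-35 - 4*√11/5)²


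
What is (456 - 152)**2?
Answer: 92416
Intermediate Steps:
(456 - 152)**2 = 304**2 = 92416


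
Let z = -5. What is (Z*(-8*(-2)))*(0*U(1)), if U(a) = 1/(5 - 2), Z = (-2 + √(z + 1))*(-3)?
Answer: 0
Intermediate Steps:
Z = 6 - 6*I (Z = (-2 + √(-5 + 1))*(-3) = (-2 + √(-4))*(-3) = (-2 + 2*I)*(-3) = 6 - 6*I ≈ 6.0 - 6.0*I)
U(a) = ⅓ (U(a) = 1/3 = ⅓)
(Z*(-8*(-2)))*(0*U(1)) = ((6 - 6*I)*(-8*(-2)))*(0*(⅓)) = ((6 - 6*I)*(-1*(-16)))*0 = ((6 - 6*I)*16)*0 = (96 - 96*I)*0 = 0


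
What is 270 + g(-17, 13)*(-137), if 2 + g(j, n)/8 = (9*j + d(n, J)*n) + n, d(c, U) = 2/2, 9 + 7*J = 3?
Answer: 141654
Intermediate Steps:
J = -6/7 (J = -9/7 + (⅐)*3 = -9/7 + 3/7 = -6/7 ≈ -0.85714)
d(c, U) = 1 (d(c, U) = 2*(½) = 1)
g(j, n) = -16 + 16*n + 72*j (g(j, n) = -16 + 8*((9*j + 1*n) + n) = -16 + 8*((9*j + n) + n) = -16 + 8*((n + 9*j) + n) = -16 + 8*(2*n + 9*j) = -16 + (16*n + 72*j) = -16 + 16*n + 72*j)
270 + g(-17, 13)*(-137) = 270 + (-16 + 16*13 + 72*(-17))*(-137) = 270 + (-16 + 208 - 1224)*(-137) = 270 - 1032*(-137) = 270 + 141384 = 141654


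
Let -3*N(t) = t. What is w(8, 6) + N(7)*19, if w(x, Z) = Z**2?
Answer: -25/3 ≈ -8.3333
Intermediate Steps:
N(t) = -t/3
w(8, 6) + N(7)*19 = 6**2 - 1/3*7*19 = 36 - 7/3*19 = 36 - 133/3 = -25/3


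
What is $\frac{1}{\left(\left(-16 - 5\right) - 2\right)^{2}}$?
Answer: $\frac{1}{529} \approx 0.0018904$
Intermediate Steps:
$\frac{1}{\left(\left(-16 - 5\right) - 2\right)^{2}} = \frac{1}{\left(-21 - 2\right)^{2}} = \frac{1}{\left(-23\right)^{2}} = \frac{1}{529}$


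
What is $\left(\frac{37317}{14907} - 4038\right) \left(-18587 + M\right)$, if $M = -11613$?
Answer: $\frac{605581966600}{4969} \approx 1.2187 \cdot 10^{8}$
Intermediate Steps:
$\left(\frac{37317}{14907} - 4038\right) \left(-18587 + M\right) = \left(\frac{37317}{14907} - 4038\right) \left(-18587 - 11613\right) = \left(37317 \cdot \frac{1}{14907} - 4038\right) \left(-30200\right) = \left(\frac{12439}{4969} - 4038\right) \left(-30200\right) = \left(- \frac{20052383}{4969}\right) \left(-30200\right) = \frac{605581966600}{4969}$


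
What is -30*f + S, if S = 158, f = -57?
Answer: 1868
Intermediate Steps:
-30*f + S = -30*(-57) + 158 = 1710 + 158 = 1868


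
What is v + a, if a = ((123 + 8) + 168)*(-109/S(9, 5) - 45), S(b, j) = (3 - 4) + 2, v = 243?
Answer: -45803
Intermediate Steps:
S(b, j) = 1 (S(b, j) = -1 + 2 = 1)
a = -46046 (a = ((123 + 8) + 168)*(-109/1 - 45) = (131 + 168)*(-109*1 - 45) = 299*(-109 - 45) = 299*(-154) = -46046)
v + a = 243 - 46046 = -45803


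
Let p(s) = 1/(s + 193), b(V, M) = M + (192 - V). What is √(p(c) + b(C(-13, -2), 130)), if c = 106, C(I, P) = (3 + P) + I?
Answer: √29860233/299 ≈ 18.276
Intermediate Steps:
C(I, P) = 3 + I + P
b(V, M) = 192 + M - V
p(s) = 1/(193 + s)
√(p(c) + b(C(-13, -2), 130)) = √(1/(193 + 106) + (192 + 130 - (3 - 13 - 2))) = √(1/299 + (192 + 130 - 1*(-12))) = √(1/299 + (192 + 130 + 12)) = √(1/299 + 334) = √(99867/299) = √29860233/299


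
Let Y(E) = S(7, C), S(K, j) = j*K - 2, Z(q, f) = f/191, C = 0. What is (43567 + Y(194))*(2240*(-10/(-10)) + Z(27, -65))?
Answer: 18636017875/191 ≈ 9.7571e+7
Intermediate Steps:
Z(q, f) = f/191 (Z(q, f) = f*(1/191) = f/191)
S(K, j) = -2 + K*j (S(K, j) = K*j - 2 = -2 + K*j)
Y(E) = -2 (Y(E) = -2 + 7*0 = -2 + 0 = -2)
(43567 + Y(194))*(2240*(-10/(-10)) + Z(27, -65)) = (43567 - 2)*(2240*(-10/(-10)) + (1/191)*(-65)) = 43565*(2240*(-10*(-⅒)) - 65/191) = 43565*(2240*1 - 65/191) = 43565*(2240 - 65/191) = 43565*(427775/191) = 18636017875/191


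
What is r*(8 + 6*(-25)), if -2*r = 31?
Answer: 2201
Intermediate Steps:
r = -31/2 (r = -½*31 = -31/2 ≈ -15.500)
r*(8 + 6*(-25)) = -31*(8 + 6*(-25))/2 = -31*(8 - 150)/2 = -31/2*(-142) = 2201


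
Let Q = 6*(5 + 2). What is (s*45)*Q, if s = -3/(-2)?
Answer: 2835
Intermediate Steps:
s = 3/2 (s = -3*(-1)/2 = -3*(-½) = 3/2 ≈ 1.5000)
Q = 42 (Q = 6*7 = 42)
(s*45)*Q = ((3/2)*45)*42 = (135/2)*42 = 2835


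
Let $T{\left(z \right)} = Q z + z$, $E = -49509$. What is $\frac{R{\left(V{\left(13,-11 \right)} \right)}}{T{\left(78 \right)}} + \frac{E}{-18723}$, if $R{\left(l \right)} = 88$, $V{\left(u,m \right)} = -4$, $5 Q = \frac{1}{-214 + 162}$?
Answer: $\frac{18314911}{4849257} \approx 3.7768$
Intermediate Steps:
$Q = - \frac{1}{260}$ ($Q = \frac{1}{5 \left(-214 + 162\right)} = \frac{1}{5 \left(-52\right)} = \frac{1}{5} \left(- \frac{1}{52}\right) = - \frac{1}{260} \approx -0.0038462$)
$T{\left(z \right)} = \frac{259 z}{260}$ ($T{\left(z \right)} = - \frac{z}{260} + z = \frac{259 z}{260}$)
$\frac{R{\left(V{\left(13,-11 \right)} \right)}}{T{\left(78 \right)}} + \frac{E}{-18723} = \frac{88}{\frac{259}{260} \cdot 78} - \frac{49509}{-18723} = \frac{88}{\frac{777}{10}} - - \frac{16503}{6241} = 88 \cdot \frac{10}{777} + \frac{16503}{6241} = \frac{880}{777} + \frac{16503}{6241} = \frac{18314911}{4849257}$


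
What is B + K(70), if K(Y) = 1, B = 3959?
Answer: 3960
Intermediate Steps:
B + K(70) = 3959 + 1 = 3960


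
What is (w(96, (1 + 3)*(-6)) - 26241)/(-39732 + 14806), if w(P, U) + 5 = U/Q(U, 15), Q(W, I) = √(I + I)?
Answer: 1193/1133 + 2*√30/62315 ≈ 1.0531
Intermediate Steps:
Q(W, I) = √2*√I (Q(W, I) = √(2*I) = √2*√I)
w(P, U) = -5 + U*√30/30 (w(P, U) = -5 + U/((√2*√15)) = -5 + U/(√30) = -5 + U*(√30/30) = -5 + U*√30/30)
(w(96, (1 + 3)*(-6)) - 26241)/(-39732 + 14806) = ((-5 + ((1 + 3)*(-6))*√30/30) - 26241)/(-39732 + 14806) = ((-5 + (4*(-6))*√30/30) - 26241)/(-24926) = ((-5 + (1/30)*(-24)*√30) - 26241)*(-1/24926) = ((-5 - 4*√30/5) - 26241)*(-1/24926) = (-26246 - 4*√30/5)*(-1/24926) = 1193/1133 + 2*√30/62315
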